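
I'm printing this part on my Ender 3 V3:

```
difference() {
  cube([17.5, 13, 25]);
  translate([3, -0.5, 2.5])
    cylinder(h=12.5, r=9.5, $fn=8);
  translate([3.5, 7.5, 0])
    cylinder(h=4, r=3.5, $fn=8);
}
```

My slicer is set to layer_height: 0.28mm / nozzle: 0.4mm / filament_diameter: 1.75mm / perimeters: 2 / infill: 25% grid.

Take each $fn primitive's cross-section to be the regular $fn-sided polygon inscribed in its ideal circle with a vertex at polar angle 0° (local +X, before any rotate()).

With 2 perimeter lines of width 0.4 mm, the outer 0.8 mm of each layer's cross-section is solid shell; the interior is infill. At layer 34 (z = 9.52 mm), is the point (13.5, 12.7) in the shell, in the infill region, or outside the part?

At z = 9.52 mm: the cube is present — its section is the full 17.5×13 rectangle; the cylinder at (3, -0.5): section is a regular 8-gon, circumradius r=9.5; the cylinder at (3.5, 7.5) does not reach this height (z outside [0, 4]); Subtracting the remaining from the first: starting from the 17.5×13 cube, the r=9.5 cylinder at (3, -0.5) partially overlaps it — only the 84.25 mm² overlap (of its 255.27 mm²) is removed, clipping the outline — 1 connected region. Overall, the cross-section is a single solid region. The nearest boundary edge runs (0.00, 13.00)→(17.50, 13.00); distance from the point to it = 0.30 mm. The point is inside the cross-section, 0.30 mm from the nearest boundary — within the 0.8 mm shell band (2 × 0.4).

shell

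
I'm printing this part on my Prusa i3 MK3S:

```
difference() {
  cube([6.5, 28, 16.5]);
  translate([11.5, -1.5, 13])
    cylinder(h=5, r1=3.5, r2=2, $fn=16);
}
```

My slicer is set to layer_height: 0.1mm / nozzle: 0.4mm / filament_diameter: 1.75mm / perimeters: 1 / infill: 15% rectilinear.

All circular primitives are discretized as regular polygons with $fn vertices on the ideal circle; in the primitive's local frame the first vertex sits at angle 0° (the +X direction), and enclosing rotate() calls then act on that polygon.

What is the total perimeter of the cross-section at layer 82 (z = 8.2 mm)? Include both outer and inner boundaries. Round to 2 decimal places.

At z = 8.2 mm: the 6.5×28 cube contributes its full rectangle (perimeter 69.00 mm); the cone at (11.5, -1.5) does not reach this height (z outside [13, 18]); After the difference (first − rest): none of the subtracted shapes is present at this height, so the 6.5×28 cube is unchanged — boundary = 69.00 mm. Overall, the cross-section is a single solid region. Total boundary length (outer) = 69.00 mm.

69.00 mm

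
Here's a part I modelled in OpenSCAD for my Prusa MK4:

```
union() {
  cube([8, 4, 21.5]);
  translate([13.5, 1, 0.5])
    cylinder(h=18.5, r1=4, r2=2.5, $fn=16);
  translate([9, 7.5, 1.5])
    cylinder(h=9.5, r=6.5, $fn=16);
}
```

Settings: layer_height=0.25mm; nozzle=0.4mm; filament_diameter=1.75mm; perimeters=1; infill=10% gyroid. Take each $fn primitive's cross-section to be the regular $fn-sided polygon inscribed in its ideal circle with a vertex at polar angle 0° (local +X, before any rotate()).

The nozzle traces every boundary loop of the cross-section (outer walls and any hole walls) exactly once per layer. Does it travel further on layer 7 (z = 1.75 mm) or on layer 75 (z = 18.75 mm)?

Layer 7 (z = 1.75): the cube (footprint 8×4) is included at this height (perimeter 24.00 mm); the cone at (13.5, 1): at t=0.068 of its height the radius interpolates to r₁+(r₂−r₁)t = 3.899, giving a regular 16-gon of that circumradius (perimeter = 2·16·3.899·sin(180°/16) = 24.34 mm); the r=6.5 cylinder at (9, 7.5) contributes a regular 16-gon of circumradius 6.5 (perimeter = 2·16·6.500·sin(180°/16) = 40.58 mm); Merging all regions: the regions partially overlap (shared area 18.20 mm²), so the edge portions inside another operand are dropped and the merged outline is re-measured after clipping — boundary = 62.64 mm. So its perimeter = 62.64 mm. Layer 75 (z = 18.75): the cube is present — its section is the full 8×4 rectangle (perimeter 24.00 mm); the cone at (13.5, 1): at t=0.986 of its height the radius interpolates to r₁+(r₂−r₁)t = 2.520, giving a regular 16-gon of that circumradius (perimeter = 2·16·2.520·sin(180°/16) = 15.73 mm); the cylinder at (9, 7.5) is not intersected at this z (z outside [1.5, 11]); Combining (union): the 2 present regions are separate (no shared area or edge), so areas and boundary lengths simply add and each stays a separate island — boundary = 39.73 mm. So its perimeter = 39.73 mm. Layer 7 is larger (62.64 vs 39.73 mm).

layer 7 (z = 1.75 mm)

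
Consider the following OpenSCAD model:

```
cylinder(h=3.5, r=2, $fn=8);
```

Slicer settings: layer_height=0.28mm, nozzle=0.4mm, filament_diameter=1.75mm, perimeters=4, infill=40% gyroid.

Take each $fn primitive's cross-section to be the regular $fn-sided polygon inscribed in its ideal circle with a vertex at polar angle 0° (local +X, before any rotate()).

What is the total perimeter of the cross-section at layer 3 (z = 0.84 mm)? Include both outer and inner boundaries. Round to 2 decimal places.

12.25 mm

At z = 0.84 mm: the r=2 cylinder contributes a regular 8-gon of circumradius 2 (perimeter = 2·8·2.000·sin(180°/8) = 12.25 mm). Overall, the cross-section is a single solid region. Total boundary length (outer) = 12.25 mm.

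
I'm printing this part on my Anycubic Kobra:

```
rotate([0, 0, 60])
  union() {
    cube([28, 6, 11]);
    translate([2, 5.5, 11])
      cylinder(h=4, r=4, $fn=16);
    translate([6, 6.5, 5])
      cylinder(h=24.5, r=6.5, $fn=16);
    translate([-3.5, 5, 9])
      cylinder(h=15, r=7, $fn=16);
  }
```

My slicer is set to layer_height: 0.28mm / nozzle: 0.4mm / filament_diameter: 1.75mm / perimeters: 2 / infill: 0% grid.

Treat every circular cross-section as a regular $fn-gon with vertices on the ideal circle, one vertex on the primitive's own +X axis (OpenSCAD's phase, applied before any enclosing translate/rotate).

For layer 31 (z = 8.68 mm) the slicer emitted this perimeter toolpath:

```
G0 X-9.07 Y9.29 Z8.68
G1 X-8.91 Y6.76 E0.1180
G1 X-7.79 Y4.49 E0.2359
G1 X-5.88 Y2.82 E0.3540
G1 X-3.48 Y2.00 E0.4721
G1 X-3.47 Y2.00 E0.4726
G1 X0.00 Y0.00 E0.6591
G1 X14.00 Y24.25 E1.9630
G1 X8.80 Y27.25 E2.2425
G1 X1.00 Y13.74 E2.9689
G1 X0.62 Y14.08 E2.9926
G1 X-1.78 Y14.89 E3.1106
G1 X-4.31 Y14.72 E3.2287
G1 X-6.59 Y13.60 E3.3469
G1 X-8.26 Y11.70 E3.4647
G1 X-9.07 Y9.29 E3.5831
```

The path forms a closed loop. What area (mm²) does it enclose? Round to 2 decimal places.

Apply the shoelace formula to the sequence of (X, Y) vertices; enclosed area = 239.59 mm².

239.59 mm²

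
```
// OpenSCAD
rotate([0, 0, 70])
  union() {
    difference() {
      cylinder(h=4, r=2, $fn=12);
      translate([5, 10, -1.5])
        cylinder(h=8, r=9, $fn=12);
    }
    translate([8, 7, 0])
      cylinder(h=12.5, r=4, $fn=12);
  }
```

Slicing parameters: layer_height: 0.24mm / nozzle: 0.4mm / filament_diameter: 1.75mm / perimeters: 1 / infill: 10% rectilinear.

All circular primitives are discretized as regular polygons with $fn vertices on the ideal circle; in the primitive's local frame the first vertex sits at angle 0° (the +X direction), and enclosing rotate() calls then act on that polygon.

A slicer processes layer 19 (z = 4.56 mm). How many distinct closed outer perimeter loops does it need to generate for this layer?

At z = 4.56 mm: the cylinder does not reach this height (z outside [0, 4]); the r=9 cylinder at (5, 10) gives a regular 12-gon of circumradius 9 (constant along its height); Subtracting the remaining from the first: the first operand is absent here, so nothing remains; the r=4 cylinder at (8, 7) gives a regular 12-gon of circumradius 4 (constant along its height); Taking the union: only the r=4 cylinder at (8, 7) is present, so the union is just that shape — 1 connected region; (rotated 70° about Z; rotation is an isometry so areas/perimeters/island counts are preserved). The result has 1 disconnected region.

1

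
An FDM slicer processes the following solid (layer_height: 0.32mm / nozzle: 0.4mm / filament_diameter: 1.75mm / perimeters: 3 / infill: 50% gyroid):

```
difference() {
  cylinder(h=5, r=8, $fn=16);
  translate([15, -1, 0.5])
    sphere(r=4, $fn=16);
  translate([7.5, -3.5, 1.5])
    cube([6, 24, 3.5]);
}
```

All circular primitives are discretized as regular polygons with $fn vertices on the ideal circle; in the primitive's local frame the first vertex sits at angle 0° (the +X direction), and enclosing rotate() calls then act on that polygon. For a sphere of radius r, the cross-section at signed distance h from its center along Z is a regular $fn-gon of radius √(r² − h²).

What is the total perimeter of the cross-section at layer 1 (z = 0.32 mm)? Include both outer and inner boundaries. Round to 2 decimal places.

At z = 0.32 mm: the r=8 cylinder gives a regular 16-gon of circumradius 8 (constant along its height) (perimeter = 2·16·8.000·sin(180°/16) = 49.94 mm); the r=4 sphere at (15, -1) contributes a regular 16-gon of circumradius √(4²−0.18²) = 3.996 (perimeter = 2·16·3.996·sin(180°/16) = 24.95 mm); the cube at (7.5, -3.5) does not reach this height (z outside [1.5, 5]); Subtracting the remaining from the first: starting from the r=8 cylinder, the r=4 sphere at (15, -1) misses the remaining region (no effect) — boundary = 49.94 mm. Overall, the cross-section is a single solid region. Total boundary length (outer) = 49.94 mm.

49.94 mm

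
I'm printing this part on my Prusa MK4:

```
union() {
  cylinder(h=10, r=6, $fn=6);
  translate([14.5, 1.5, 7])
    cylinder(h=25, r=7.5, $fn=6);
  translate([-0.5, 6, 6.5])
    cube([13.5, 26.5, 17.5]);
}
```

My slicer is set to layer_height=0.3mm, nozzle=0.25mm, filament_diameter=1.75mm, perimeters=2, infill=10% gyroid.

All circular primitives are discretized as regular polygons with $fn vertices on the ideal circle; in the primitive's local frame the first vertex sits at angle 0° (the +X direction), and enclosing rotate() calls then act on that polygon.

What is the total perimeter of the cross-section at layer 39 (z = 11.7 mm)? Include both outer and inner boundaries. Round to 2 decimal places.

115.05 mm

At z = 11.7 mm: the cylinder is absent (z outside [0, 10]); the cylinder at (14.5, 1.5): section is a regular 6-gon, circumradius r=7.5 (perimeter = 2·6·7.500·sin(180°/6) = 45.00 mm); the cube at (-0.5, 6) (footprint 13.5×26.5) is included at this height (perimeter 80.00 mm); Merging all regions: the regions partially overlap (shared area 5.64 mm²), so the edge portions inside another operand are dropped and the merged outline is re-measured after clipping — boundary = 115.05 mm. Overall, the cross-section is a single solid region. Total boundary length (outer) = 115.05 mm.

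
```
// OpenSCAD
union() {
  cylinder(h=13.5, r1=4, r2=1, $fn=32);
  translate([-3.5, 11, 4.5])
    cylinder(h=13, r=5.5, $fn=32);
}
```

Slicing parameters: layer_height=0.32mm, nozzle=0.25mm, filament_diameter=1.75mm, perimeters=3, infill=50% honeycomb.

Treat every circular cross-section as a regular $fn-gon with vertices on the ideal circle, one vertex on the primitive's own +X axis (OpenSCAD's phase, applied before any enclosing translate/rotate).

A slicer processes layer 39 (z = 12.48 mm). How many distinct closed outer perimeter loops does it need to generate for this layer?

At z = 12.48 mm: the cone: at t=0.924 of its height the radius interpolates to r₁+(r₂−r₁)t = 1.227, giving a regular 32-gon of that circumradius; the r=5.5 cylinder at (-3.5, 11) contributes a regular 32-gon of circumradius 5.5; Merging all regions: the 2 present regions are separate (no shared area or edge), so areas and boundary lengths simply add and each stays a separate island — 2 connected regions. The result has 2 disconnected regions.

2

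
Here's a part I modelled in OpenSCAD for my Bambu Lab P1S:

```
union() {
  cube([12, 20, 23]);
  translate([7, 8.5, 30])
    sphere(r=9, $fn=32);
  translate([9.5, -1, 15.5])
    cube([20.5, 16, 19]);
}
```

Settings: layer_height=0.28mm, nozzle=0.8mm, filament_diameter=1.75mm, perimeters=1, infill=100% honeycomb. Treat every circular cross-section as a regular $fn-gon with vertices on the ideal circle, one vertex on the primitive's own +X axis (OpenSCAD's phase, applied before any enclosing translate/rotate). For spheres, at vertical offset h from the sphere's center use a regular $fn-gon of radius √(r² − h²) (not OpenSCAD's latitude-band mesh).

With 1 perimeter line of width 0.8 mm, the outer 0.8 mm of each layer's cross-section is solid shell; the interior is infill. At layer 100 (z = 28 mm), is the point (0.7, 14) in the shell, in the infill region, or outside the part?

At z = 28 mm: the cube does not reach this height (z outside [0, 23]); the r=9 sphere at (7, 8.5) contributes a regular 32-gon of circumradius √(9²−2²) = 8.775; the 20.5×16 cube at (9.5, -1) contributes its full rectangle; Combining (union): the regions partially overlap (shared area 73.34 mm²), so overlapping operands fuse into one piece — 1 connected region. Overall, the cross-section is a single solid region. The nearest boundary edge runs (-0.30, 13.38)→(0.80, 14.70); distance from the point to it = 0.37 mm. The point is inside the cross-section, 0.37 mm from the nearest boundary — within the 0.8 mm shell band (1 × 0.8).

shell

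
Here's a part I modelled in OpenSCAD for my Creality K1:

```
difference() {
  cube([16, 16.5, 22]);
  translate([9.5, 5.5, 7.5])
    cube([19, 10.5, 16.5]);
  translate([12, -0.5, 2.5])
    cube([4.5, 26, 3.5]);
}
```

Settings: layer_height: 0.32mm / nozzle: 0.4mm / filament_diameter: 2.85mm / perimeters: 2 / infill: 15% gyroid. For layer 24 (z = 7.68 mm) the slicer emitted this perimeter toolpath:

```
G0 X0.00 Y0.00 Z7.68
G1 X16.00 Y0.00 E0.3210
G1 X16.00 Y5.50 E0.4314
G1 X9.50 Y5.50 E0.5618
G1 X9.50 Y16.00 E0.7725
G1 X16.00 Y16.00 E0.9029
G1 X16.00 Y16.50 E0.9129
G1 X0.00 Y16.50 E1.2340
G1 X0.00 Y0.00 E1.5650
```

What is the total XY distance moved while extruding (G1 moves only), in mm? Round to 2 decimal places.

Sum the Euclidean lengths of each G1 segment: total = 78.00 mm.

78.00 mm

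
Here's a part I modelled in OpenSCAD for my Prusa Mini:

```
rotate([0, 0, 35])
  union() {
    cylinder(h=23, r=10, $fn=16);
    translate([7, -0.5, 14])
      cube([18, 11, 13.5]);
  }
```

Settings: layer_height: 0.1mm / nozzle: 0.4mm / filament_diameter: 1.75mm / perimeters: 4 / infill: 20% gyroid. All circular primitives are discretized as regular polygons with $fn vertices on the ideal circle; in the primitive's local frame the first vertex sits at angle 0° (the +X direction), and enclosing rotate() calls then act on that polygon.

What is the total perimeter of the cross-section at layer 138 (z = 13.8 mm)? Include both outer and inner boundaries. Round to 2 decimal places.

62.43 mm

At z = 13.8 mm: the r=10 cylinder contributes a regular 16-gon of circumradius 10 (perimeter = 2·16·10.000·sin(180°/16) = 62.43 mm); the cube at (7, -0.5) does not reach this height (z outside [14, 27.5]); Taking the union: only the r=10 cylinder is present, so the union is just that shape — boundary = 62.43 mm; (rotated 35° about Z; rotation is an isometry so areas/perimeters/island counts are preserved). Overall, the cross-section is a single solid region. Total boundary length (outer) = 62.43 mm.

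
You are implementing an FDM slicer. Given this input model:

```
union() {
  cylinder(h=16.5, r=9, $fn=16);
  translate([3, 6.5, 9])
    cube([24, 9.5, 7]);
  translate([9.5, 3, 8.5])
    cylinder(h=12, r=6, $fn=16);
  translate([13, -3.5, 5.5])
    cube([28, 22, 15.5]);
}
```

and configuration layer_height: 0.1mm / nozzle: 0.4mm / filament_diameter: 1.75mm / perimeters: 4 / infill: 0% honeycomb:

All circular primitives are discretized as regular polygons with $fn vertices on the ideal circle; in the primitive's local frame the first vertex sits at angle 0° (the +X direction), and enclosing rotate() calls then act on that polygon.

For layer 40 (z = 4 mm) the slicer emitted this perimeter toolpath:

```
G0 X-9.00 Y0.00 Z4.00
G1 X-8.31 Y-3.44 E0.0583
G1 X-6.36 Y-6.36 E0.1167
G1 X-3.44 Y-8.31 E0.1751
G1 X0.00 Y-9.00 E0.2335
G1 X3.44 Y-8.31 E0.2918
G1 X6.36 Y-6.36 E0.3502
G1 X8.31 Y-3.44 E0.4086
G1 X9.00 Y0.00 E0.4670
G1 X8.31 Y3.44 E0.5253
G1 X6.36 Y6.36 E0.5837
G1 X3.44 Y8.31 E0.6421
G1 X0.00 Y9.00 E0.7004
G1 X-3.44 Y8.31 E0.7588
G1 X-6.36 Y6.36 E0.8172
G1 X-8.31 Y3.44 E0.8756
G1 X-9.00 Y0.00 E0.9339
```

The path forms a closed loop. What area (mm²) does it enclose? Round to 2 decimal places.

247.73 mm²

Apply the shoelace formula to the sequence of (X, Y) vertices; enclosed area = 247.73 mm².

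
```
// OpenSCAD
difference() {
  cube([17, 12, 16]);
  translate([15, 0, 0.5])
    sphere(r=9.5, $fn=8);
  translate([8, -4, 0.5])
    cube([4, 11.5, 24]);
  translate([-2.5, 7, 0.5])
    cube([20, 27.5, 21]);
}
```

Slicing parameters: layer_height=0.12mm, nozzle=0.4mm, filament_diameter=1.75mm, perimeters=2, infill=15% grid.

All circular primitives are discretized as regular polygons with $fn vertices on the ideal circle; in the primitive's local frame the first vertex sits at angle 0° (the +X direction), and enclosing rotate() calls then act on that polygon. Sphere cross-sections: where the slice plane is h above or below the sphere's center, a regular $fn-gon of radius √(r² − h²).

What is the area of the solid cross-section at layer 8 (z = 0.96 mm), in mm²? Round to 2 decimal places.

48.52 mm²

At z = 0.96 mm: the 17×12 cube contributes its full rectangle (area 204.00 mm²); the r=9.5 sphere at (15, 0) slices to a regular 8-gon of circumradius 9.489 (√(r²−h²) with h=0.46 from center) (area = (8/2)·9.489²·sin(360°/8) = 254.67 mm²); the cube at (8, -4) (footprint 4×11.5) is included at this height (area 46.00 mm²); the cube at (-2.5, 7) (footprint 20×27.5) is included at this height (area 550.00 mm²); After the difference (first − rest): starting from the 17×12 cube (204.00 mm²), the r=9.5 sphere at (15, 0) partially overlaps it — only the 81.82 mm² overlap (of its 254.67 mm²) is removed, clipping the outline; the 4×11.5 cube at (8, -4) partially overlaps it — only the 1.09 mm² overlap (of its 46.00 mm²) is removed, clipping the outline; the 20×27.5 cube at (-2.5, 7) partially overlaps it — only the 72.58 mm² overlap (of its 550.00 mm²) is removed, clipping the outline — area = 48.52 mm². Overall, the cross-section is a single solid region. Net area = 48.52 mm².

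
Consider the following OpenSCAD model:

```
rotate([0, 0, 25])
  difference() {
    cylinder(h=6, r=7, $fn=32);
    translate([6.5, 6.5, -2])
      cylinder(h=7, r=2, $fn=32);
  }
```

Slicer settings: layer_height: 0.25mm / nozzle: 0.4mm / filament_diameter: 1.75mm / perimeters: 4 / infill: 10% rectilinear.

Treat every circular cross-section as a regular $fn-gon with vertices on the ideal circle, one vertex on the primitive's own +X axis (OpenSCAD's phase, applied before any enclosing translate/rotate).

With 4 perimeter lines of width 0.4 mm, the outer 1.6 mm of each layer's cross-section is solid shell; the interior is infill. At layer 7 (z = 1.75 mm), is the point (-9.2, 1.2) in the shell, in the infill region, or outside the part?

outside

At z = 1.75 mm: the r=7 cylinder gives a regular 32-gon of circumradius 7 (constant along its height); the cylinder at (6.5, 6.5): section is a regular 32-gon, circumradius r=2; After the difference (first − rest): starting from the r=7 cylinder, the r=2 cylinder at (6.5, 6.5) misses the remaining region (no effect) — 1 connected region; (rotated 25° about Z; rotation is an isometry so areas/perimeters/island counts are preserved). Overall, the cross-section is a single solid region. Undo the 25° rotation: the query point maps to (-7.831, 4.976) in the un-rotated model frame. The nearest boundary edge runs (-6.47, 2.68)→(-5.82, 3.89); distance from the point to it = 2.29 mm. The point is not inside any of the regions above, so it lies outside the cross-section (2.29 mm from the nearest boundary).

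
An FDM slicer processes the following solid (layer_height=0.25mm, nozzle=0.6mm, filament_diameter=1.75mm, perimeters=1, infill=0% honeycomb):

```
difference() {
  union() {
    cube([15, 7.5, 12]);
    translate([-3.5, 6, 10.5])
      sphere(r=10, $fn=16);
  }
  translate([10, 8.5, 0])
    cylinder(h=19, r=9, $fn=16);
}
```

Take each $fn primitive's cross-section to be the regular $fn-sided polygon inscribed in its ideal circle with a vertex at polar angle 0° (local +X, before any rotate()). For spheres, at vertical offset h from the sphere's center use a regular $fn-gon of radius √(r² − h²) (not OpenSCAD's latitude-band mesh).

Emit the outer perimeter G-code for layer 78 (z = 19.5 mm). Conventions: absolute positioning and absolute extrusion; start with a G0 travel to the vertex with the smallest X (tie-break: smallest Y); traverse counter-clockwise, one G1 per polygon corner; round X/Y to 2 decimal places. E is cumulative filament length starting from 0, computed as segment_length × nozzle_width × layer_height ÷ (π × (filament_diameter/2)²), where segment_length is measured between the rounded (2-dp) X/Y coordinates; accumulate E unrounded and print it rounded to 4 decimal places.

At z = 19.5 mm: the cube does not reach this height (z outside [0, 12]); the r=10 sphere at (-3.5, 6) contributes a regular 16-gon of circumradius √(10²−9²) = 4.359; Combining (union): only the r=10 sphere at (-3.5, 6) is present, so the union is just that shape — 1 connected region; the cylinder at (10, 8.5) does not reach this height (z outside [0, 19]); After the difference (first − rest): none of the subtracted shapes is present at this height, so that combined region is unchanged — 1 connected region. The outline is a single polygon with 16 vertices. Extrusion per mm of travel: 0.6 × 0.25 / (π × 0.875²) = 0.062363. Accumulating E over each segment gives final E = 1.6975.

G0 X-7.86 Y6.00 Z19.50
G1 X-7.53 Y4.33 E0.1062
G1 X-6.58 Y2.92 E0.2122
G1 X-5.17 Y1.97 E0.3182
G1 X-3.50 Y1.64 E0.4244
G1 X-1.83 Y1.97 E0.5305
G1 X-0.42 Y2.92 E0.6366
G1 X0.53 Y4.33 E0.7426
G1 X0.86 Y6.00 E0.8487
G1 X0.53 Y7.67 E0.9549
G1 X-0.42 Y9.08 E1.0609
G1 X-1.83 Y10.03 E1.1670
G1 X-3.50 Y10.36 E1.2731
G1 X-5.17 Y10.03 E1.3793
G1 X-6.58 Y9.08 E1.4853
G1 X-7.53 Y7.67 E1.5913
G1 X-7.86 Y6.00 E1.6975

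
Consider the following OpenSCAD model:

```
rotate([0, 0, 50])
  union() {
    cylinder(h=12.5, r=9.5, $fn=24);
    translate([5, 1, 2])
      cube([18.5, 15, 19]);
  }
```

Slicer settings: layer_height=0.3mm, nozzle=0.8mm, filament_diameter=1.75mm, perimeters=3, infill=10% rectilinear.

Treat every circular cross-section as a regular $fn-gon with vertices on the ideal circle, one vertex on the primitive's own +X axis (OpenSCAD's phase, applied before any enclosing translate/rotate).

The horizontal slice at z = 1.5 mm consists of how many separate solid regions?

At z = 1.5 mm: the r=9.5 cylinder gives a regular 24-gon of circumradius 9.5 (constant along its height); the cube at (5, 1) does not reach this height (z outside [2, 21]); Merging all regions: only the r=9.5 cylinder is present, so the union is just that shape — 1 connected region; (rotated 50° about Z; rotation is an isometry so areas/perimeters/island counts are preserved). The result has 1 disconnected region.

1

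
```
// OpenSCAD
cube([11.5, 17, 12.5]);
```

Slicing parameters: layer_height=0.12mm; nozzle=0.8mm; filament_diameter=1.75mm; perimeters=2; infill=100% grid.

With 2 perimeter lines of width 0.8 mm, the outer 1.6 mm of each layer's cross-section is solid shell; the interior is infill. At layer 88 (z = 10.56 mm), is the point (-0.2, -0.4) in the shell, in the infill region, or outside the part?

outside

At z = 10.56 mm: the 11.5×17 cube contributes its full rectangle. Overall, the cross-section is a single solid region. The nearest boundary edge runs (0.00, 0.00)→(11.50, 0.00); distance from the point to it = 0.45 mm. The point is not inside any of the regions above, so it lies outside the cross-section (0.45 mm from the nearest boundary).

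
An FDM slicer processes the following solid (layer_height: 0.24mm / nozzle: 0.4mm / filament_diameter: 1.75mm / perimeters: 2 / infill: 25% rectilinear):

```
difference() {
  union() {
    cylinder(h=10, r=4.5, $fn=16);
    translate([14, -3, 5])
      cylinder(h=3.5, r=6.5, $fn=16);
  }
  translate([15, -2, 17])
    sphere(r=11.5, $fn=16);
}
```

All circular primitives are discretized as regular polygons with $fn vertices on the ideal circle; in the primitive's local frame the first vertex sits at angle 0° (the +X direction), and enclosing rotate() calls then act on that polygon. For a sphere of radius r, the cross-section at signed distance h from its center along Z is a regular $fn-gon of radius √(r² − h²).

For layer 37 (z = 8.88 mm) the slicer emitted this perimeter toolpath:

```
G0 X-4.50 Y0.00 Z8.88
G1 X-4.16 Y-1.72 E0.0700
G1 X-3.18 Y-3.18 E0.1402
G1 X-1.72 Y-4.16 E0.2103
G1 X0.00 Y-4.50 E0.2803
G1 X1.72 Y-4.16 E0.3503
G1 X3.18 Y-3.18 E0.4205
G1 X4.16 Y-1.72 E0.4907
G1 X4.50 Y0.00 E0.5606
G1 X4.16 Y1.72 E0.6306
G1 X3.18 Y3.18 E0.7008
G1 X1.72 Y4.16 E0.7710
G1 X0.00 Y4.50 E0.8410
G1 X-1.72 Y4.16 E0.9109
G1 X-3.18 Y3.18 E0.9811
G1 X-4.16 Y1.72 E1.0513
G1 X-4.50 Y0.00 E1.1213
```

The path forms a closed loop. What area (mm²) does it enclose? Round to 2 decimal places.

62.00 mm²

Apply the shoelace formula to the sequence of (X, Y) vertices; enclosed area = 62.00 mm².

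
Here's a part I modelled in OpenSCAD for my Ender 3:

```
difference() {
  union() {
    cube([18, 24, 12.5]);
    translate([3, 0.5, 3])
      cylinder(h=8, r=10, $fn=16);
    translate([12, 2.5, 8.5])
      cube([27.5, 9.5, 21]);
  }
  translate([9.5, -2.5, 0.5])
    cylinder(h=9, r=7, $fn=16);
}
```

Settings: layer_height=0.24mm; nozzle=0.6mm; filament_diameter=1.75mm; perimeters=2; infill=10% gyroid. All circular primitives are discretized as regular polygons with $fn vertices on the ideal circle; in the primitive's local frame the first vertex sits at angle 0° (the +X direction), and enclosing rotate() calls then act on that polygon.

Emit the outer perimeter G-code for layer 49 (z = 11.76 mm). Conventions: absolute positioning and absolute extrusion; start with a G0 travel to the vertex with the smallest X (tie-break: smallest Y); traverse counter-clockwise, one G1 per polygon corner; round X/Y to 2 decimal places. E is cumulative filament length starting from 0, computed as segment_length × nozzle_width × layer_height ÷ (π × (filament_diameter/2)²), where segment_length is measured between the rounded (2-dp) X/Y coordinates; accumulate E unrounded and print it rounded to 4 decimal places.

At z = 11.76 mm: the 18×24 cube contributes its full rectangle; the cylinder at (3, 0.5) is absent (z outside [3, 11]); the cube at (12, 2.5) is present — its section is the full 27.5×9.5 rectangle; Combining (union): the regions partially overlap (shared area 57.00 mm²), so overlapping operands fuse into one piece — 1 connected region; the cylinder at (9.5, -2.5) is not intersected at this z (z outside [0.5, 9.5]); Taking the first minus the rest: none of the subtracted shapes is present at this height, so that combined region is unchanged — 1 connected region. The outline is a single polygon with 8 vertices. Extrusion per mm of travel: 0.6 × 0.24 / (π × 0.875²) = 0.059868. Accumulating E over each segment gives final E = 7.6033.

G0 X0.00 Y0.00 Z11.76
G1 X18.00 Y0.00 E1.0776
G1 X18.00 Y2.50 E1.2273
G1 X39.50 Y2.50 E2.5145
G1 X39.50 Y12.00 E3.0832
G1 X18.00 Y12.00 E4.3704
G1 X18.00 Y24.00 E5.0888
G1 X0.00 Y24.00 E6.1664
G1 X0.00 Y0.00 E7.6033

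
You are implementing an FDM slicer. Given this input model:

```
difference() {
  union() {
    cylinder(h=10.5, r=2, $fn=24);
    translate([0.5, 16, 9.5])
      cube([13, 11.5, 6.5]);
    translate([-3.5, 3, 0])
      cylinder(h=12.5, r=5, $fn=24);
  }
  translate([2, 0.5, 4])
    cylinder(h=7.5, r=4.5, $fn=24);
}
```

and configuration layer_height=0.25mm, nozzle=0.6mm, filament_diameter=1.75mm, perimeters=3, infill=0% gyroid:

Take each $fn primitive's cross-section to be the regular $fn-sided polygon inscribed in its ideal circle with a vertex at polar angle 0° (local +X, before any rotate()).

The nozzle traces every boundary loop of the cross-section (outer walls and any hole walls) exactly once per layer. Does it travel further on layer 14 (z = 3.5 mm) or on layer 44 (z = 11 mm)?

Layer 14 (z = 3.5): the r=2 cylinder gives a regular 24-gon of circumradius 2 (constant along its height) (perimeter = 2·24·2.000·sin(180°/24) = 12.53 mm); the cube at (0.5, 16) is absent (z outside [9.5, 16]); the r=5 cylinder at (-3.5, 3) gives a regular 24-gon of circumradius 5 (constant along its height) (perimeter = 2·24·5.000·sin(180°/24) = 31.33 mm); Taking the union: the regions partially overlap (shared area 7.11 mm²), so the edge portions inside another operand are dropped and the merged outline is re-measured after clipping — boundary = 33.60 mm; the cylinder at (2, 0.5) is not intersected at this z (z outside [4, 11.5]); Taking the first minus the rest: none of the subtracted shapes is present at this height, so that combined region is unchanged — boundary = 33.60 mm. So its perimeter = 33.60 mm. Layer 44 (z = 11): the cylinder is not intersected at this z (z outside [0, 10.5]); the cube at (0.5, 16) is present — its section is the full 13×11.5 rectangle (perimeter 49.00 mm); the r=5 cylinder at (-3.5, 3) contributes a regular 24-gon of circumradius 5 (perimeter = 2·24·5.000·sin(180°/24) = 31.33 mm); Taking the union: the 2 present regions are separate (no shared area or edge), so areas and boundary lengths simply add and each stays a separate island — boundary = 80.33 mm; the cylinder at (2, 0.5): section is a regular 24-gon, circumradius r=4.5 (perimeter = 2·24·4.500·sin(180°/24) = 28.19 mm); Taking the first minus the rest: starting from that combined region, the r=4.5 cylinder at (2, 0.5) partially overlaps it — only the 17.14 mm² overlap (of its 62.89 mm²) is removed, clipping the outline — boundary = 80.61 mm. So its perimeter = 80.61 mm. Layer 44 is larger (80.61 vs 33.60 mm).

layer 44 (z = 11 mm)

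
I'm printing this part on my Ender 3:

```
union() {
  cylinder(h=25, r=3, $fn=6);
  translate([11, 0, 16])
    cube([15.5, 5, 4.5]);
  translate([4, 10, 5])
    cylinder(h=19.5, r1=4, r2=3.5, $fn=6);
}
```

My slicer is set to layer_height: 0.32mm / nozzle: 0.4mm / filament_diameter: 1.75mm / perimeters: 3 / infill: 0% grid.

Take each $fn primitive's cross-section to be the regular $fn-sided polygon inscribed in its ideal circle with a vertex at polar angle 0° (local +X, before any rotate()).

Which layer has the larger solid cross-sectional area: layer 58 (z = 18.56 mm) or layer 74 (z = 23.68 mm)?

layer 58 (z = 18.56 mm)

Layer 58 (z = 18.56): the r=3 cylinder gives a regular 6-gon of circumradius 3 (constant along its height) (area = (6/2)·3.000²·sin(360°/6) = 23.38 mm²); the cube at (11, 0) is present — its section is the full 15.5×5 rectangle (area 77.50 mm²); the cone at (4, 10) (r1=4→r2=3.5) has section circumradius 3.652 here — a regular 6-gon (area = (6/2)·3.652²·sin(360°/6) = 34.66 mm²); Merging all regions: the 3 present regions are separate (no shared area or edge), so areas and boundary lengths simply add and each stays a separate island — area = 135.54 mm². So its area = 135.54 mm². Layer 74 (z = 23.68): the cylinder: section is a regular 6-gon, circumradius r=3 (area = (6/2)·3.000²·sin(360°/6) = 23.38 mm²); the cube at (11, 0) is absent (z outside [16, 20.5]); the cone at (4, 10): at t=0.958 of its height the radius interpolates to r₁+(r₂−r₁)t = 3.521, giving a regular 6-gon of that circumradius (area = (6/2)·3.521²·sin(360°/6) = 32.21 mm²); Merging all regions: the 2 present regions are separate (no shared area or edge), so areas and boundary lengths simply add and each stays a separate island — area = 55.59 mm². So its area = 55.59 mm². Layer 58 is larger (135.54 vs 55.59 mm²).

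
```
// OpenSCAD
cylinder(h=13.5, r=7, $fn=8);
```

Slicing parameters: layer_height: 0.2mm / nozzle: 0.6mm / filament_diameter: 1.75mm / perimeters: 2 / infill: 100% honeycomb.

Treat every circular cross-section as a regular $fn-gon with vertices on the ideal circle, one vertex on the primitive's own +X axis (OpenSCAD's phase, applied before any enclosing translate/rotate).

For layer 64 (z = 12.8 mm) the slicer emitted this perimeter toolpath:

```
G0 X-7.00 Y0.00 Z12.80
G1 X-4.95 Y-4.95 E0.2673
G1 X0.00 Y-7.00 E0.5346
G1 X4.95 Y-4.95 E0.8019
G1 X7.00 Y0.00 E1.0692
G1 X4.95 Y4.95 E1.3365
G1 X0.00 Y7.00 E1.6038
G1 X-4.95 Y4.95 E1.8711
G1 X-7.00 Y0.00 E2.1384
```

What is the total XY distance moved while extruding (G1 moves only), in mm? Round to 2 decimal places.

Sum the Euclidean lengths of each G1 segment: total = 42.86 mm.

42.86 mm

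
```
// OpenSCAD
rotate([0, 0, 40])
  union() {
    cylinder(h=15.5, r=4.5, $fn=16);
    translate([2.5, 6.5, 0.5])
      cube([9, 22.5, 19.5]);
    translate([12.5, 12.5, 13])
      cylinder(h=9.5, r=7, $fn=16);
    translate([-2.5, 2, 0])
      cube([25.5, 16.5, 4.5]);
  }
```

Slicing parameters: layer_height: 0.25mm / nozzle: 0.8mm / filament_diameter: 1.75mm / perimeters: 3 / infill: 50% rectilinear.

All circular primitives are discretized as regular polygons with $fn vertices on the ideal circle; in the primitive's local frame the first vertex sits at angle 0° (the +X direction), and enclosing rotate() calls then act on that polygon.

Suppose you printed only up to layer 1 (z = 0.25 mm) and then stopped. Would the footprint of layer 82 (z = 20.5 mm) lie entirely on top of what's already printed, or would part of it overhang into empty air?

Compare the two slices. At z = 0.25: the cylinder: section is a regular 16-gon, circumradius r=4.5 (area = (16/2)·4.500²·sin(360°/16) = 61.99 mm²); the cube at (2.5, 6.5) is absent (z outside [0.5, 20]); the cylinder at (12.5, 12.5) is not intersected at this z (z outside [13, 22.5]); the cube at (-2.5, 2) is present — its section is the full 25.5×16.5 rectangle (area 420.75 mm²); Taking the union: the regions partially overlap — summed areas 482.74 mm² minus the doubly-counted overlap 12.40 mm² gives 470.34 mm² — area = 470.34 mm²; (rotated 40° about Z; rotation is an isometry so areas/perimeters/island counts are preserved). At z = 20.5: the cylinder is absent (z outside [0, 15.5]); the cube at (2.5, 6.5) is absent (z outside [0.5, 20]); the cylinder at (12.5, 12.5): section is a regular 16-gon, circumradius r=7 (area = (16/2)·7.000²·sin(360°/16) = 150.01 mm²); the cube at (-2.5, 2) is absent (z outside [0, 4.5]); Merging all regions: only the r=7 cylinder at (12.5, 12.5) is present, so the union is just that shape — area = 150.01 mm²; (whole slice rotated 40° about Z — lengths, areas and connectivity unchanged). Checking containment: at z = 20.5 the cross-section extends beyond the z = 0.25 cross-section by about 4.26 mm².

part overhangs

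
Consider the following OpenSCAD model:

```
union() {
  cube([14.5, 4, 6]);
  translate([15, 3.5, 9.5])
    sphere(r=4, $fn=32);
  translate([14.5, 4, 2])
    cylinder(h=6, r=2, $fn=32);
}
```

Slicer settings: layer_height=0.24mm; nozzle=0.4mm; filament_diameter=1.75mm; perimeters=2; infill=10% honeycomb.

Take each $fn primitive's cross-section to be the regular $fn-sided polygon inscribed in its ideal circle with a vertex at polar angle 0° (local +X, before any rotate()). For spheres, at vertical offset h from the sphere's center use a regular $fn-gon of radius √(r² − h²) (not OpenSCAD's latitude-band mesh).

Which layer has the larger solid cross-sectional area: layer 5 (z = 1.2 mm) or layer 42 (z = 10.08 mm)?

Layer 5 (z = 1.2): the 14.5×4 cube contributes its full rectangle (area 58.00 mm²); the sphere at (15, 3.5) is not intersected at this z (|z−center|=8.300 > r=4); the cylinder at (14.5, 4) is absent (z outside [2, 8]); Combining (union): only the 14.5×4 cube is present, so the union is just that shape — area = 58.00 mm². So its area = 58.00 mm². Layer 42 (z = 10.08): the cube is absent (z outside [0, 6]); the r=4 sphere at (15, 3.5) slices to a regular 32-gon of circumradius 3.958 (√(r²−h²) with h=0.58 from center) (area = (32/2)·3.958²·sin(360°/32) = 48.89 mm²); the cylinder at (14.5, 4) does not reach this height (z outside [2, 8]); Taking the union: only the r=4 sphere at (15, 3.5) is present, so the union is just that shape — area = 48.89 mm². So its area = 48.89 mm². Layer 5 is larger (58.00 vs 48.89 mm²).

layer 5 (z = 1.2 mm)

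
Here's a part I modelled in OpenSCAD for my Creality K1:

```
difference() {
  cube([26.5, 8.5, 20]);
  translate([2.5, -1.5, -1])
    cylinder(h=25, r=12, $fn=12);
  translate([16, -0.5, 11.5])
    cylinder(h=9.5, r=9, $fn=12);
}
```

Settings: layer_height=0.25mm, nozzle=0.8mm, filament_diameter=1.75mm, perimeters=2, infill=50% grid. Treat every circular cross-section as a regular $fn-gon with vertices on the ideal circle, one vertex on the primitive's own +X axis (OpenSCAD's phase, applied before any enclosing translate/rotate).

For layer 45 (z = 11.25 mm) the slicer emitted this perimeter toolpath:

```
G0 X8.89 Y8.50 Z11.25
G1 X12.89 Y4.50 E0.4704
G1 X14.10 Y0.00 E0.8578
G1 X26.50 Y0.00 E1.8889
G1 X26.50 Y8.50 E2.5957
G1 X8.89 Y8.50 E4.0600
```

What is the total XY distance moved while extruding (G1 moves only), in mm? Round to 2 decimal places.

Sum the Euclidean lengths of each G1 segment: total = 48.83 mm.

48.83 mm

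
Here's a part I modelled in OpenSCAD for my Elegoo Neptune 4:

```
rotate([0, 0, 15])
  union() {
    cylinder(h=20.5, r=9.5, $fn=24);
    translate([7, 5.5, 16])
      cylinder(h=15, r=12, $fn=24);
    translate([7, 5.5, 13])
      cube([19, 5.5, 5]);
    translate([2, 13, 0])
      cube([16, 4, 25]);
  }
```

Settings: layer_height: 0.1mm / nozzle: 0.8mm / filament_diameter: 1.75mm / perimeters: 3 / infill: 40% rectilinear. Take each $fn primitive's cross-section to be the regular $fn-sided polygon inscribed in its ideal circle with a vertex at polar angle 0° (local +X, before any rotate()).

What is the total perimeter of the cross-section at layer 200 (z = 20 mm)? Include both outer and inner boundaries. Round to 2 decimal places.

93.07 mm

At z = 20 mm: the r=9.5 cylinder gives a regular 24-gon of circumradius 9.5 (constant along its height) (perimeter = 2·24·9.500·sin(180°/24) = 59.52 mm); the r=12 cylinder at (7, 5.5) contributes a regular 24-gon of circumradius 12 (perimeter = 2·24·12.000·sin(180°/24) = 75.18 mm); the cube at (7, 5.5) does not reach this height (z outside [13, 18]); the 16×4 cube at (2, 13) contributes its full rectangle (perimeter 40.00 mm); Merging all regions: the regions partially overlap (shared area 218.10 mm²), so the edge portions inside another operand are dropped and the merged outline is re-measured after clipping — boundary = 93.07 mm; (rotated 15° about Z; rotation is an isometry so areas/perimeters/island counts are preserved). Overall, the cross-section is a single solid region. Total boundary length (outer) = 93.07 mm.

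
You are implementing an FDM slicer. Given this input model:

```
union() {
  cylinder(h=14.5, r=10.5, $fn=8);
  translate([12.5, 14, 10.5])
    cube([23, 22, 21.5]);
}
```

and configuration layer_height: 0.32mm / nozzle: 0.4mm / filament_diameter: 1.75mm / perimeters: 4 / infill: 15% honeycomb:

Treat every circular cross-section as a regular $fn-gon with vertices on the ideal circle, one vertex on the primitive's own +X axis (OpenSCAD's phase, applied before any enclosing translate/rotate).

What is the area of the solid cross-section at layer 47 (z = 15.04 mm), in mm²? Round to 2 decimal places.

506.00 mm²

At z = 15.04 mm: the cylinder does not reach this height (z outside [0, 14.5]); the 23×22 cube at (12.5, 14) contributes its full rectangle (area 506.00 mm²); Taking the union: only the 23×22 cube at (12.5, 14) is present, so the union is just that shape — area = 506.00 mm². Overall, the cross-section is a single solid region. Net area = 506.00 mm².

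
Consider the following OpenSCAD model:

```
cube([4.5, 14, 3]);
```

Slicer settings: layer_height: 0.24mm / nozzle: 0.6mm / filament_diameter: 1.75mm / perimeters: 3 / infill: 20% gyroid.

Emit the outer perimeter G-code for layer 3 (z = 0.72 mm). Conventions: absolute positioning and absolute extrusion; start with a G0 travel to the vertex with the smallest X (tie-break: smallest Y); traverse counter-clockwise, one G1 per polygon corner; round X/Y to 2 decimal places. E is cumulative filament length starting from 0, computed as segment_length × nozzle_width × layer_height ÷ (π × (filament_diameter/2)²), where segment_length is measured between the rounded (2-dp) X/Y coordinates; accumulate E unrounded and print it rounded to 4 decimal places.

At z = 0.72 mm: the cube is present — its section is the full 4.5×14 rectangle. The outline is a single polygon with 4 vertices. Extrusion per mm of travel: 0.6 × 0.24 / (π × 0.875²) = 0.059868. Accumulating E over each segment gives final E = 2.2151.

G0 X0.00 Y0.00 Z0.72
G1 X4.50 Y0.00 E0.2694
G1 X4.50 Y14.00 E1.1076
G1 X0.00 Y14.00 E1.3770
G1 X0.00 Y0.00 E2.2151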